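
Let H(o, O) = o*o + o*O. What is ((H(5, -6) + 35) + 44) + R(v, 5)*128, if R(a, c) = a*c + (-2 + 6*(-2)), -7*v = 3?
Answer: -13946/7 ≈ -1992.3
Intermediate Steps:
v = -3/7 (v = -1/7*3 = -3/7 ≈ -0.42857)
R(a, c) = -14 + a*c (R(a, c) = a*c + (-2 - 12) = a*c - 14 = -14 + a*c)
H(o, O) = o**2 + O*o
((H(5, -6) + 35) + 44) + R(v, 5)*128 = ((5*(-6 + 5) + 35) + 44) + (-14 - 3/7*5)*128 = ((5*(-1) + 35) + 44) + (-14 - 15/7)*128 = ((-5 + 35) + 44) - 113/7*128 = (30 + 44) - 14464/7 = 74 - 14464/7 = -13946/7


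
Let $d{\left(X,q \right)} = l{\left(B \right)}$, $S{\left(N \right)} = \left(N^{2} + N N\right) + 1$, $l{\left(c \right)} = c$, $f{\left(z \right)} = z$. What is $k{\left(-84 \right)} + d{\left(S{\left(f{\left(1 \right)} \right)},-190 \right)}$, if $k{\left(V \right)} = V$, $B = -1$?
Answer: $-85$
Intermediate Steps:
$S{\left(N \right)} = 1 + 2 N^{2}$ ($S{\left(N \right)} = \left(N^{2} + N^{2}\right) + 1 = 2 N^{2} + 1 = 1 + 2 N^{2}$)
$d{\left(X,q \right)} = -1$
$k{\left(-84 \right)} + d{\left(S{\left(f{\left(1 \right)} \right)},-190 \right)} = -84 - 1 = -85$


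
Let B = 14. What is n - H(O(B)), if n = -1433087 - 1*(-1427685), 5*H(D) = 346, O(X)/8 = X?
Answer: -27356/5 ≈ -5471.2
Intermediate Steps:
O(X) = 8*X
H(D) = 346/5 (H(D) = (⅕)*346 = 346/5)
n = -5402 (n = -1433087 + 1427685 = -5402)
n - H(O(B)) = -5402 - 1*346/5 = -5402 - 346/5 = -27356/5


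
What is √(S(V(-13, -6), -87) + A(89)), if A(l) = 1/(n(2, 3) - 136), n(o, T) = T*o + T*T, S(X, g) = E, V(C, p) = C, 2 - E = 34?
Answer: I*√3873/11 ≈ 5.6576*I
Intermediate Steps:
E = -32 (E = 2 - 1*34 = 2 - 34 = -32)
S(X, g) = -32
n(o, T) = T² + T*o (n(o, T) = T*o + T² = T² + T*o)
A(l) = -1/121 (A(l) = 1/(3*(3 + 2) - 136) = 1/(3*5 - 136) = 1/(15 - 136) = 1/(-121) = -1/121)
√(S(V(-13, -6), -87) + A(89)) = √(-32 - 1/121) = √(-3873/121) = I*√3873/11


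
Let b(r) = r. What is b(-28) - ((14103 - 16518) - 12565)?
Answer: 14952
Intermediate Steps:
b(-28) - ((14103 - 16518) - 12565) = -28 - ((14103 - 16518) - 12565) = -28 - (-2415 - 12565) = -28 - 1*(-14980) = -28 + 14980 = 14952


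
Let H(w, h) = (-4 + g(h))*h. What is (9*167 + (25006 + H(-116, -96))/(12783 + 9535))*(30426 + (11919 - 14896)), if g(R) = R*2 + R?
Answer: 461101916704/11159 ≈ 4.1321e+7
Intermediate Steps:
g(R) = 3*R (g(R) = 2*R + R = 3*R)
H(w, h) = h*(-4 + 3*h) (H(w, h) = (-4 + 3*h)*h = h*(-4 + 3*h))
(9*167 + (25006 + H(-116, -96))/(12783 + 9535))*(30426 + (11919 - 14896)) = (9*167 + (25006 - 96*(-4 + 3*(-96)))/(12783 + 9535))*(30426 + (11919 - 14896)) = (1503 + (25006 - 96*(-4 - 288))/22318)*(30426 - 2977) = (1503 + (25006 - 96*(-292))*(1/22318))*27449 = (1503 + (25006 + 28032)*(1/22318))*27449 = (1503 + 53038*(1/22318))*27449 = (1503 + 26519/11159)*27449 = (16798496/11159)*27449 = 461101916704/11159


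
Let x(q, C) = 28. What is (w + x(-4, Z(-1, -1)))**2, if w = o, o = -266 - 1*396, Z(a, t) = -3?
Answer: 401956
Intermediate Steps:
o = -662 (o = -266 - 396 = -662)
w = -662
(w + x(-4, Z(-1, -1)))**2 = (-662 + 28)**2 = (-634)**2 = 401956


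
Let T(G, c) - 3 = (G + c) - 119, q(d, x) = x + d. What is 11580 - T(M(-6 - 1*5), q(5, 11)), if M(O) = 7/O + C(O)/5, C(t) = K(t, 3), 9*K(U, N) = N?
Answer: 1927294/165 ≈ 11681.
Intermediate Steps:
K(U, N) = N/9
C(t) = ⅓ (C(t) = (⅑)*3 = ⅓)
M(O) = 1/15 + 7/O (M(O) = 7/O + (⅓)/5 = 7/O + (⅓)*(⅕) = 7/O + 1/15 = 1/15 + 7/O)
q(d, x) = d + x
T(G, c) = -116 + G + c (T(G, c) = 3 + ((G + c) - 119) = 3 + (-119 + G + c) = -116 + G + c)
11580 - T(M(-6 - 1*5), q(5, 11)) = 11580 - (-116 + (105 + (-6 - 1*5))/(15*(-6 - 1*5)) + (5 + 11)) = 11580 - (-116 + (105 + (-6 - 5))/(15*(-6 - 5)) + 16) = 11580 - (-116 + (1/15)*(105 - 11)/(-11) + 16) = 11580 - (-116 + (1/15)*(-1/11)*94 + 16) = 11580 - (-116 - 94/165 + 16) = 11580 - 1*(-16594/165) = 11580 + 16594/165 = 1927294/165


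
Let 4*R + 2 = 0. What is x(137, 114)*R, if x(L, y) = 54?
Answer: -27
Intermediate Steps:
R = -1/2 (R = -1/2 + (1/4)*0 = -1/2 + 0 = -1/2 ≈ -0.50000)
x(137, 114)*R = 54*(-1/2) = -27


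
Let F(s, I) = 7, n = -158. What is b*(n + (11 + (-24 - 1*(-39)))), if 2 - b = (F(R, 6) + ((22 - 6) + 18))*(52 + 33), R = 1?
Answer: 459756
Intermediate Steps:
b = -3483 (b = 2 - (7 + ((22 - 6) + 18))*(52 + 33) = 2 - (7 + (16 + 18))*85 = 2 - (7 + 34)*85 = 2 - 41*85 = 2 - 1*3485 = 2 - 3485 = -3483)
b*(n + (11 + (-24 - 1*(-39)))) = -3483*(-158 + (11 + (-24 - 1*(-39)))) = -3483*(-158 + (11 + (-24 + 39))) = -3483*(-158 + (11 + 15)) = -3483*(-158 + 26) = -3483*(-132) = 459756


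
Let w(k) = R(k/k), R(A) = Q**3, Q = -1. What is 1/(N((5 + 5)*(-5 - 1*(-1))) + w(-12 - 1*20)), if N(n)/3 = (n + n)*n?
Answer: 1/9599 ≈ 0.00010418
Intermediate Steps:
R(A) = -1 (R(A) = (-1)**3 = -1)
w(k) = -1
N(n) = 6*n**2 (N(n) = 3*((n + n)*n) = 3*((2*n)*n) = 3*(2*n**2) = 6*n**2)
1/(N((5 + 5)*(-5 - 1*(-1))) + w(-12 - 1*20)) = 1/(6*((5 + 5)*(-5 - 1*(-1)))**2 - 1) = 1/(6*(10*(-5 + 1))**2 - 1) = 1/(6*(10*(-4))**2 - 1) = 1/(6*(-40)**2 - 1) = 1/(6*1600 - 1) = 1/(9600 - 1) = 1/9599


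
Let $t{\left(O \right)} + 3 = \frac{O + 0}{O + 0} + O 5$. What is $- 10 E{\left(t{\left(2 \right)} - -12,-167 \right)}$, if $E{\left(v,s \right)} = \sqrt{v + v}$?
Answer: $- 20 \sqrt{10} \approx -63.246$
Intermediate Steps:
$t{\left(O \right)} = -2 + 5 O$ ($t{\left(O \right)} = -3 + \left(\frac{O + 0}{O + 0} + O 5\right) = -3 + \left(\frac{O}{O} + 5 O\right) = -3 + \left(1 + 5 O\right) = -2 + 5 O$)
$E{\left(v,s \right)} = \sqrt{2} \sqrt{v}$ ($E{\left(v,s \right)} = \sqrt{2 v} = \sqrt{2} \sqrt{v}$)
$- 10 E{\left(t{\left(2 \right)} - -12,-167 \right)} = - 10 \sqrt{2} \sqrt{\left(-2 + 5 \cdot 2\right) - -12} = - 10 \sqrt{2} \sqrt{\left(-2 + 10\right) + 12} = - 10 \sqrt{2} \sqrt{8 + 12} = - 10 \sqrt{2} \sqrt{20} = - 10 \sqrt{2} \cdot 2 \sqrt{5} = - 10 \cdot 2 \sqrt{10} = - 20 \sqrt{10}$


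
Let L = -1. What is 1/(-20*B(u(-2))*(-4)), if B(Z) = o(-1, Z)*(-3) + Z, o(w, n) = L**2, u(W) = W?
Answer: -1/400 ≈ -0.0025000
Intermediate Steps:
o(w, n) = 1 (o(w, n) = (-1)**2 = 1)
B(Z) = -3 + Z (B(Z) = 1*(-3) + Z = -3 + Z)
1/(-20*B(u(-2))*(-4)) = 1/(-20*(-3 - 2)*(-4)) = 1/(-20*(-5)*(-4)) = 1/(100*(-4)) = 1/(-400) = -1/400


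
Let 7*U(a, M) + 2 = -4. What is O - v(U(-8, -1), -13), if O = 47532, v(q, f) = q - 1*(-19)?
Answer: 332597/7 ≈ 47514.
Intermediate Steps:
U(a, M) = -6/7 (U(a, M) = -2/7 + (1/7)*(-4) = -2/7 - 4/7 = -6/7)
v(q, f) = 19 + q (v(q, f) = q + 19 = 19 + q)
O - v(U(-8, -1), -13) = 47532 - (19 - 6/7) = 47532 - 1*127/7 = 47532 - 127/7 = 332597/7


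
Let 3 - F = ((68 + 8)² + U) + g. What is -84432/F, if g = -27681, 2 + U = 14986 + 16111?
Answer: 84432/9187 ≈ 9.1904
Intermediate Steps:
U = 31095 (U = -2 + (14986 + 16111) = -2 + 31097 = 31095)
F = -9187 (F = 3 - (((68 + 8)² + 31095) - 27681) = 3 - ((76² + 31095) - 27681) = 3 - ((5776 + 31095) - 27681) = 3 - (36871 - 27681) = 3 - 1*9190 = 3 - 9190 = -9187)
-84432/F = -84432/(-9187) = -84432*(-1/9187) = 84432/9187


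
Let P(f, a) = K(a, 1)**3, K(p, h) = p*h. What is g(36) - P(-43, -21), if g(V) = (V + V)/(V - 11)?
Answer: 231597/25 ≈ 9263.9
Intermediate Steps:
g(V) = 2*V/(-11 + V) (g(V) = (2*V)/(-11 + V) = 2*V/(-11 + V))
K(p, h) = h*p
P(f, a) = a**3 (P(f, a) = (1*a)**3 = a**3)
g(36) - P(-43, -21) = 2*36/(-11 + 36) - 1*(-21)**3 = 2*36/25 - 1*(-9261) = 2*36*(1/25) + 9261 = 72/25 + 9261 = 231597/25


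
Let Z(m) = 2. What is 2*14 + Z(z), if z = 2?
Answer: 30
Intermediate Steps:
2*14 + Z(z) = 2*14 + 2 = 28 + 2 = 30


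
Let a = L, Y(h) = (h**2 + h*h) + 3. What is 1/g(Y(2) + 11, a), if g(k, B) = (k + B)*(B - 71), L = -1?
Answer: -1/1512 ≈ -0.00066138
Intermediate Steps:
Y(h) = 3 + 2*h**2 (Y(h) = (h**2 + h**2) + 3 = 2*h**2 + 3 = 3 + 2*h**2)
a = -1
g(k, B) = (-71 + B)*(B + k) (g(k, B) = (B + k)*(-71 + B) = (-71 + B)*(B + k))
1/g(Y(2) + 11, a) = 1/((-1)**2 - 71*(-1) - 71*((3 + 2*2**2) + 11) - ((3 + 2*2**2) + 11)) = 1/(1 + 71 - 71*((3 + 2*4) + 11) - ((3 + 2*4) + 11)) = 1/(1 + 71 - 71*((3 + 8) + 11) - ((3 + 8) + 11)) = 1/(1 + 71 - 71*(11 + 11) - (11 + 11)) = 1/(1 + 71 - 71*22 - 1*22) = 1/(1 + 71 - 1562 - 22) = 1/(-1512) = -1/1512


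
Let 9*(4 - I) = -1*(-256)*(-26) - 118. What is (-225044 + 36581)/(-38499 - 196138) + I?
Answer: 533191379/703911 ≈ 757.47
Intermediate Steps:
I = 2270/3 (I = 4 - (-1*(-256)*(-26) - 118)/9 = 4 - (256*(-26) - 118)/9 = 4 - (-6656 - 118)/9 = 4 - ⅑*(-6774) = 4 + 2258/3 = 2270/3 ≈ 756.67)
(-225044 + 36581)/(-38499 - 196138) + I = (-225044 + 36581)/(-38499 - 196138) + 2270/3 = -188463/(-234637) + 2270/3 = -188463*(-1/234637) + 2270/3 = 188463/234637 + 2270/3 = 533191379/703911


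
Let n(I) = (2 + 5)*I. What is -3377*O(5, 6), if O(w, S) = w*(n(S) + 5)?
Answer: -793595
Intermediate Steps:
n(I) = 7*I
O(w, S) = w*(5 + 7*S) (O(w, S) = w*(7*S + 5) = w*(5 + 7*S))
-3377*O(5, 6) = -16885*(5 + 7*6) = -16885*(5 + 42) = -16885*47 = -3377*235 = -793595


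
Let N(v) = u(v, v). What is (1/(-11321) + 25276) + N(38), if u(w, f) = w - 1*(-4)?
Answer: 286625077/11321 ≈ 25318.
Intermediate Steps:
u(w, f) = 4 + w (u(w, f) = w + 4 = 4 + w)
N(v) = 4 + v
(1/(-11321) + 25276) + N(38) = (1/(-11321) + 25276) + (4 + 38) = (-1/11321 + 25276) + 42 = 286149595/11321 + 42 = 286625077/11321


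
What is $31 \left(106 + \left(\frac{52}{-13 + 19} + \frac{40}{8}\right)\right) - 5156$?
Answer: $- \frac{4339}{3} \approx -1446.3$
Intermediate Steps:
$31 \left(106 + \left(\frac{52}{-13 + 19} + \frac{40}{8}\right)\right) - 5156 = 31 \left(106 + \left(\frac{52}{6} + 40 \cdot \frac{1}{8}\right)\right) - 5156 = 31 \left(106 + \left(52 \cdot \frac{1}{6} + 5\right)\right) - 5156 = 31 \left(106 + \left(\frac{26}{3} + 5\right)\right) - 5156 = 31 \left(106 + \frac{41}{3}\right) - 5156 = 31 \cdot \frac{359}{3} - 5156 = \frac{11129}{3} - 5156 = - \frac{4339}{3}$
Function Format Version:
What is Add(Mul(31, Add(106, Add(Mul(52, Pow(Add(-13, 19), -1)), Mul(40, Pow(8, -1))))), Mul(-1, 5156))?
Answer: Rational(-4339, 3) ≈ -1446.3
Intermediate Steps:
Add(Mul(31, Add(106, Add(Mul(52, Pow(Add(-13, 19), -1)), Mul(40, Pow(8, -1))))), Mul(-1, 5156)) = Add(Mul(31, Add(106, Add(Mul(52, Pow(6, -1)), Mul(40, Rational(1, 8))))), -5156) = Add(Mul(31, Add(106, Add(Mul(52, Rational(1, 6)), 5))), -5156) = Add(Mul(31, Add(106, Add(Rational(26, 3), 5))), -5156) = Add(Mul(31, Add(106, Rational(41, 3))), -5156) = Add(Mul(31, Rational(359, 3)), -5156) = Add(Rational(11129, 3), -5156) = Rational(-4339, 3)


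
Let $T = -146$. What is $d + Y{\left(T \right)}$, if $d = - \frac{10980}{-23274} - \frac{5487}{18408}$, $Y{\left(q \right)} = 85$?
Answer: $\frac{11453477}{134472} \approx 85.174$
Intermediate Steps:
$d = \frac{23357}{134472}$ ($d = \left(-10980\right) \left(- \frac{1}{23274}\right) - \frac{31}{104} = \frac{610}{1293} - \frac{31}{104} = \frac{23357}{134472} \approx 0.17369$)
$d + Y{\left(T \right)} = \frac{23357}{134472} + 85 = \frac{11453477}{134472}$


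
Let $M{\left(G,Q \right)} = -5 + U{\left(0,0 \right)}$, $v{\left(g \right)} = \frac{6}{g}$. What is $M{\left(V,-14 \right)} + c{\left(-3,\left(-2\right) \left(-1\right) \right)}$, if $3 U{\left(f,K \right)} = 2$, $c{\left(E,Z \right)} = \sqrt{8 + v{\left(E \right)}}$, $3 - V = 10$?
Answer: $- \frac{13}{3} + \sqrt{6} \approx -1.8838$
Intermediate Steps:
$V = -7$ ($V = 3 - 10 = -7$)
$c{\left(E,Z \right)} = \sqrt{8 + \frac{6}{E}}$
$U{\left(f,K \right)} = \frac{2}{3}$ ($U{\left(f,K \right)} = \frac{1}{3} \cdot 2 = \frac{2}{3}$)
$M{\left(G,Q \right)} = - \frac{13}{3}$ ($M{\left(G,Q \right)} = -5 + \frac{2}{3} = - \frac{13}{3}$)
$M{\left(V,-14 \right)} + c{\left(-3,\left(-2\right) \left(-1\right) \right)} = - \frac{13}{3} + \sqrt{8 + \frac{6}{-3}} = - \frac{13}{3} + \sqrt{8 + 6 \left(- \frac{1}{3}\right)} = - \frac{13}{3} + \sqrt{8 - 2} = - \frac{13}{3} + \sqrt{6}$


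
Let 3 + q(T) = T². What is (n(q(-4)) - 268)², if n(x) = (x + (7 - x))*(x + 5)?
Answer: 20164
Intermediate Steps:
q(T) = -3 + T²
n(x) = 35 + 7*x (n(x) = 7*(5 + x) = 35 + 7*x)
(n(q(-4)) - 268)² = ((35 + 7*(-3 + (-4)²)) - 268)² = ((35 + 7*(-3 + 16)) - 268)² = ((35 + 7*13) - 268)² = ((35 + 91) - 268)² = (126 - 268)² = (-142)² = 20164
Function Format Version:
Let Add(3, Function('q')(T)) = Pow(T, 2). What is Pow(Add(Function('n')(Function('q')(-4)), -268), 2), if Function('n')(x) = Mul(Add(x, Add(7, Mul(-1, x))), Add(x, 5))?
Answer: 20164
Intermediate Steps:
Function('q')(T) = Add(-3, Pow(T, 2))
Function('n')(x) = Add(35, Mul(7, x)) (Function('n')(x) = Mul(7, Add(5, x)) = Add(35, Mul(7, x)))
Pow(Add(Function('n')(Function('q')(-4)), -268), 2) = Pow(Add(Add(35, Mul(7, Add(-3, Pow(-4, 2)))), -268), 2) = Pow(Add(Add(35, Mul(7, Add(-3, 16))), -268), 2) = Pow(Add(Add(35, Mul(7, 13)), -268), 2) = Pow(Add(Add(35, 91), -268), 2) = Pow(Add(126, -268), 2) = Pow(-142, 2) = 20164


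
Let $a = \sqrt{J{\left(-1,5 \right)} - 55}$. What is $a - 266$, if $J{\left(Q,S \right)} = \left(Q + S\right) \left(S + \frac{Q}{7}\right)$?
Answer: $-266 + \frac{i \sqrt{1743}}{7} \approx -266.0 + 5.9642 i$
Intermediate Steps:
$J{\left(Q,S \right)} = \left(Q + S\right) \left(S + \frac{Q}{7}\right)$ ($J{\left(Q,S \right)} = \left(Q + S\right) \left(S + Q \frac{1}{7}\right) = \left(Q + S\right) \left(S + \frac{Q}{7}\right)$)
$a = \frac{i \sqrt{1743}}{7}$ ($a = \sqrt{\left(5^{2} + \frac{\left(-1\right)^{2}}{7} + \frac{8}{7} \left(-1\right) 5\right) - 55} = \sqrt{\left(25 + \frac{1}{7} \cdot 1 - \frac{40}{7}\right) - 55} = \sqrt{\left(25 + \frac{1}{7} - \frac{40}{7}\right) - 55} = \sqrt{\frac{136}{7} - 55} = \sqrt{- \frac{249}{7}} = \frac{i \sqrt{1743}}{7} \approx 5.9642 i$)
$a - 266 = \frac{i \sqrt{1743}}{7} - 266 = -266 + \frac{i \sqrt{1743}}{7}$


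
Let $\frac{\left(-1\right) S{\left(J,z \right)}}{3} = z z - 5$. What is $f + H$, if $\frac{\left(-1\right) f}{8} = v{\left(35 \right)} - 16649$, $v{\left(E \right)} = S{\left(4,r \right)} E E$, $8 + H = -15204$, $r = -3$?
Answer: $235580$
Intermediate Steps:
$H = -15212$ ($H = -8 - 15204 = -15212$)
$S{\left(J,z \right)} = 15 - 3 z^{2}$ ($S{\left(J,z \right)} = - 3 \left(z z - 5\right) = - 3 \left(z^{2} - 5\right) = - 3 \left(-5 + z^{2}\right) = 15 - 3 z^{2}$)
$v{\left(E \right)} = - 12 E^{2}$ ($v{\left(E \right)} = \left(15 - 3 \left(-3\right)^{2}\right) E E = \left(15 - 27\right) E E = - 12 E E = - 12 E^{2}$)
$f = 250792$ ($f = - 8 \left(- 12 \cdot 35^{2} - 16649\right) = - 8 \left(\left(-12\right) 1225 - 16649\right) = - 8 \left(-14700 - 16649\right) = \left(-8\right) \left(-31349\right) = 250792$)
$f + H = 250792 - 15212 = 235580$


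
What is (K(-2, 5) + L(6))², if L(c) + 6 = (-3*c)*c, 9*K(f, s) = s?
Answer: 1042441/81 ≈ 12870.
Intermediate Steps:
K(f, s) = s/9
L(c) = -6 - 3*c² (L(c) = -6 + (-3*c)*c = -6 - 3*c²)
(K(-2, 5) + L(6))² = ((⅑)*5 + (-6 - 3*6²))² = (5/9 + (-6 - 3*36))² = (5/9 + (-6 - 108))² = (5/9 - 114)² = (-1021/9)² = 1042441/81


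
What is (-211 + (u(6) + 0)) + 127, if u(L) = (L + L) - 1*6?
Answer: -78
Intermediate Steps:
u(L) = -6 + 2*L (u(L) = 2*L - 6 = -6 + 2*L)
(-211 + (u(6) + 0)) + 127 = (-211 + ((-6 + 2*6) + 0)) + 127 = (-211 + ((-6 + 12) + 0)) + 127 = (-211 + (6 + 0)) + 127 = (-211 + 6) + 127 = -205 + 127 = -78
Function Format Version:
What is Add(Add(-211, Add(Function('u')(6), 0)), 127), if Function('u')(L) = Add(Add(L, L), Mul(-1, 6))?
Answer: -78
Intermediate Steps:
Function('u')(L) = Add(-6, Mul(2, L)) (Function('u')(L) = Add(Mul(2, L), -6) = Add(-6, Mul(2, L)))
Add(Add(-211, Add(Function('u')(6), 0)), 127) = Add(Add(-211, Add(Add(-6, Mul(2, 6)), 0)), 127) = Add(Add(-211, Add(Add(-6, 12), 0)), 127) = Add(Add(-211, Add(6, 0)), 127) = Add(Add(-211, 6), 127) = Add(-205, 127) = -78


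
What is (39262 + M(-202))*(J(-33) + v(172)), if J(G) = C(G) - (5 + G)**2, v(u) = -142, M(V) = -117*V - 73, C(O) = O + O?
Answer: -62320416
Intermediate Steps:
C(O) = 2*O
M(V) = -73 - 117*V
J(G) = -(5 + G)**2 + 2*G (J(G) = 2*G - (5 + G)**2 = -(5 + G)**2 + 2*G)
(39262 + M(-202))*(J(-33) + v(172)) = (39262 + (-73 - 117*(-202)))*((-(5 - 33)**2 + 2*(-33)) - 142) = (39262 + (-73 + 23634))*((-1*(-28)**2 - 66) - 142) = (39262 + 23561)*((-1*784 - 66) - 142) = 62823*((-784 - 66) - 142) = 62823*(-850 - 142) = 62823*(-992) = -62320416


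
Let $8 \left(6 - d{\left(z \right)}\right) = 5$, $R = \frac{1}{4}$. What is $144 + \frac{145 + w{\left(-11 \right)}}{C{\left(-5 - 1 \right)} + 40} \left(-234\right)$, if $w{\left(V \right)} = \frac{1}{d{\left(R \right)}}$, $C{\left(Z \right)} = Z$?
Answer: $- \frac{625167}{731} \approx -855.22$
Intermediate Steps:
$R = \frac{1}{4} \approx 0.25$
$d{\left(z \right)} = \frac{43}{8}$ ($d{\left(z \right)} = 6 - \frac{5}{8} = \frac{43}{8}$)
$w{\left(V \right)} = \frac{8}{43}$ ($w{\left(V \right)} = \frac{1}{\frac{43}{8}} = \frac{8}{43}$)
$144 + \frac{145 + w{\left(-11 \right)}}{C{\left(-5 - 1 \right)} + 40} \left(-234\right) = 144 + \frac{145 + \frac{8}{43}}{\left(-5 - 1\right) + 40} \left(-234\right) = 144 + \frac{6243}{43 \left(\left(-5 - 1\right) + 40\right)} \left(-234\right) = 144 + \frac{6243}{43 \left(-6 + 40\right)} \left(-234\right) = 144 + \frac{6243}{43 \cdot 34} \left(-234\right) = 144 + \frac{6243}{43} \cdot \frac{1}{34} \left(-234\right) = 144 + \frac{6243}{1462} \left(-234\right) = 144 - \frac{730431}{731} = - \frac{625167}{731}$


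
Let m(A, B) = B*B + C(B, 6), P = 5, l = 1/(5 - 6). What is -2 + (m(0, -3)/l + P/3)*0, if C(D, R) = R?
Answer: -2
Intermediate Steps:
l = -1 (l = 1/(-1) = -1)
m(A, B) = 6 + B² (m(A, B) = B*B + 6 = B² + 6 = 6 + B²)
-2 + (m(0, -3)/l + P/3)*0 = -2 + ((6 + (-3)²)/(-1) + 5/3)*0 = -2 + ((6 + 9)*(-1) + 5*(⅓))*0 = -2 + (15*(-1) + 5/3)*0 = -2 + (-15 + 5/3)*0 = -2 - 40/3*0 = -2 + 0 = -2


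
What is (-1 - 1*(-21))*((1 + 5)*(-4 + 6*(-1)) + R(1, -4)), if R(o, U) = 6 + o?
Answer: -1060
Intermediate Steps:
(-1 - 1*(-21))*((1 + 5)*(-4 + 6*(-1)) + R(1, -4)) = (-1 - 1*(-21))*((1 + 5)*(-4 + 6*(-1)) + (6 + 1)) = (-1 + 21)*(6*(-4 - 6) + 7) = 20*(6*(-10) + 7) = 20*(-60 + 7) = 20*(-53) = -1060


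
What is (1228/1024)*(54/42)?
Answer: 2763/1792 ≈ 1.5419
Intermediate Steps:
(1228/1024)*(54/42) = (1228*(1/1024))*(54*(1/42)) = (307/256)*(9/7) = 2763/1792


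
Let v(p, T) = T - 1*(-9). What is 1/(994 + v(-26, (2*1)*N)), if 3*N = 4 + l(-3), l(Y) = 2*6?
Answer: 3/3041 ≈ 0.00098652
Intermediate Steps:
l(Y) = 12
N = 16/3 (N = (4 + 12)/3 = (1/3)*16 = 16/3 ≈ 5.3333)
v(p, T) = 9 + T (v(p, T) = T + 9 = 9 + T)
1/(994 + v(-26, (2*1)*N)) = 1/(994 + (9 + (2*1)*(16/3))) = 1/(994 + (9 + 2*(16/3))) = 1/(994 + (9 + 32/3)) = 1/(994 + 59/3) = 1/(3041/3) = 3/3041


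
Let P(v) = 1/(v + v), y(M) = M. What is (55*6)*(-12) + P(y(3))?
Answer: -23759/6 ≈ -3959.8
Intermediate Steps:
P(v) = 1/(2*v)
(55*6)*(-12) + P(y(3)) = (55*6)*(-12) + (½)/3 = 330*(-12) + (½)*(⅓) = -3960 + ⅙ = -23759/6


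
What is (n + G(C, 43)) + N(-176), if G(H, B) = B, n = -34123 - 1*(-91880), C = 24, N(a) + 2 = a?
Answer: 57622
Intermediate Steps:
N(a) = -2 + a
n = 57757 (n = -34123 + 91880 = 57757)
(n + G(C, 43)) + N(-176) = (57757 + 43) + (-2 - 176) = 57800 - 178 = 57622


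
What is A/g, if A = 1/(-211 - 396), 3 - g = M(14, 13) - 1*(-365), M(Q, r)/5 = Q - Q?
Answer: 1/219734 ≈ 4.5510e-6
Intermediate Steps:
M(Q, r) = 0 (M(Q, r) = 5*(Q - Q) = 5*0 = 0)
g = -362 (g = 3 - (0 - 1*(-365)) = 3 - (0 + 365) = 3 - 1*365 = 3 - 365 = -362)
A = -1/607 (A = 1/(-607) = -1/607 ≈ -0.0016474)
A/g = -1/607/(-362) = -1/607*(-1/362) = 1/219734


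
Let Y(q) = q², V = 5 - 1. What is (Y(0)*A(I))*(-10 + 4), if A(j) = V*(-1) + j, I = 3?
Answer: 0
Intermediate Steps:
V = 4
A(j) = -4 + j (A(j) = 4*(-1) + j = -4 + j)
(Y(0)*A(I))*(-10 + 4) = (0²*(-4 + 3))*(-10 + 4) = (0*(-1))*(-6) = 0*(-6) = 0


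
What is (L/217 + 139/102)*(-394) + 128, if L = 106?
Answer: -6655499/11067 ≈ -601.38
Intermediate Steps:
(L/217 + 139/102)*(-394) + 128 = (106/217 + 139/102)*(-394) + 128 = (40975/22134)*(-394) + 128 = -8072075/11067 + 128 = -6655499/11067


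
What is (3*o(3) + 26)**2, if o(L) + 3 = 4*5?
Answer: 5929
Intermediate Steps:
o(L) = 17 (o(L) = -3 + 4*5 = -3 + 20 = 17)
(3*o(3) + 26)**2 = (3*17 + 26)**2 = (51 + 26)**2 = 77**2 = 5929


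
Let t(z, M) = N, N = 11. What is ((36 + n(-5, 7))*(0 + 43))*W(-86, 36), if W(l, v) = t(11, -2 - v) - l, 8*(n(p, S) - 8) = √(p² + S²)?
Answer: 183524 + 4171*√74/8 ≈ 1.8801e+5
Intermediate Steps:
t(z, M) = 11
n(p, S) = 8 + √(S² + p²)/8 (n(p, S) = 8 + √(p² + S²)/8 = 8 + √(S² + p²)/8)
W(l, v) = 11 - l
((36 + n(-5, 7))*(0 + 43))*W(-86, 36) = ((36 + (8 + √(7² + (-5)²)/8))*(0 + 43))*(11 - 1*(-86)) = ((36 + (8 + √(49 + 25)/8))*43)*(11 + 86) = ((36 + (8 + √74/8))*43)*97 = ((44 + √74/8)*43)*97 = (1892 + 43*√74/8)*97 = 183524 + 4171*√74/8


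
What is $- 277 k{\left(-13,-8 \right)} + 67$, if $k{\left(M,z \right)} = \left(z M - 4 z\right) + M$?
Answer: $-34004$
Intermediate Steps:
$k{\left(M,z \right)} = M - 4 z + M z$ ($k{\left(M,z \right)} = \left(M z - 4 z\right) + M = \left(- 4 z + M z\right) + M = M - 4 z + M z$)
$- 277 k{\left(-13,-8 \right)} + 67 = - 277 \left(-13 - -32 - -104\right) + 67 = - 277 \left(-13 + 32 + 104\right) + 67 = \left(-277\right) 123 + 67 = -34071 + 67 = -34004$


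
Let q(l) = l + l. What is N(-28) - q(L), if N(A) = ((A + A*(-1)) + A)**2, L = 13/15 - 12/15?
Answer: 11758/15 ≈ 783.87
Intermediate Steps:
L = 1/15 (L = 13*(1/15) - 12*1/15 = 13/15 - 4/5 = 1/15 ≈ 0.066667)
q(l) = 2*l
N(A) = A**2 (N(A) = ((A - A) + A)**2 = (0 + A)**2 = A**2)
N(-28) - q(L) = (-28)**2 - 2/15 = 784 - 1*2/15 = 784 - 2/15 = 11758/15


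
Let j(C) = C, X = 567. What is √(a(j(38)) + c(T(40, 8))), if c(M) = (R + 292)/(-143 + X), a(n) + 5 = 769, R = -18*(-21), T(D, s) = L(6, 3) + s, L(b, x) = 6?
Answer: √8602059/106 ≈ 27.669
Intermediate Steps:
T(D, s) = 6 + s
R = 378
a(n) = 764 (a(n) = -5 + 769 = 764)
c(M) = 335/212 (c(M) = (378 + 292)/(-143 + 567) = 670/424 = 670*(1/424) = 335/212)
√(a(j(38)) + c(T(40, 8))) = √(764 + 335/212) = √(162303/212) = √8602059/106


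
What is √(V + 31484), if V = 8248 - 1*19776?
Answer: 2*√4989 ≈ 141.27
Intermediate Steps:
V = -11528 (V = 8248 - 19776 = -11528)
√(V + 31484) = √(-11528 + 31484) = √19956 = 2*√4989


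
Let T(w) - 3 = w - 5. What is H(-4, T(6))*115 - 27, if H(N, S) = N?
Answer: -487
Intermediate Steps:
T(w) = -2 + w (T(w) = 3 + (w - 5) = 3 + (-5 + w) = -2 + w)
H(-4, T(6))*115 - 27 = -4*115 - 27 = -460 - 27 = -487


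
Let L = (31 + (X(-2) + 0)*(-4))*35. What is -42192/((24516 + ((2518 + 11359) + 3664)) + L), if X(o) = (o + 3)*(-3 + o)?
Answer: -7032/7307 ≈ -0.96237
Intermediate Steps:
X(o) = (-3 + o)*(3 + o) (X(o) = (3 + o)*(-3 + o) = (-3 + o)*(3 + o))
L = 1785 (L = (31 + ((-9 + (-2)**2) + 0)*(-4))*35 = (31 + ((-9 + 4) + 0)*(-4))*35 = (31 + (-5 + 0)*(-4))*35 = (31 - 5*(-4))*35 = (31 + 20)*35 = 51*35 = 1785)
-42192/((24516 + ((2518 + 11359) + 3664)) + L) = -42192/((24516 + ((2518 + 11359) + 3664)) + 1785) = -42192/((24516 + (13877 + 3664)) + 1785) = -42192/((24516 + 17541) + 1785) = -42192/(42057 + 1785) = -42192/43842 = -42192*1/43842 = -7032/7307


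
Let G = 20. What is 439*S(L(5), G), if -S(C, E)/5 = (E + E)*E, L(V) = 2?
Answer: -1756000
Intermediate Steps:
S(C, E) = -10*E**2 (S(C, E) = -5*(E + E)*E = -5*2*E*E = -10*E**2)
439*S(L(5), G) = 439*(-10*20**2) = 439*(-10*400) = 439*(-4000) = -1756000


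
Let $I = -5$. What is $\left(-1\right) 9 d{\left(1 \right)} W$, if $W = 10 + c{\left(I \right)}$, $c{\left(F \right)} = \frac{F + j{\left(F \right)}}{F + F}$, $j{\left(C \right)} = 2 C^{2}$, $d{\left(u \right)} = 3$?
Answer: $- \frac{297}{2} \approx -148.5$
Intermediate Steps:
$c{\left(F \right)} = \frac{F + 2 F^{2}}{2 F}$ ($c{\left(F \right)} = \frac{F + 2 F^{2}}{F + F} = \frac{F + 2 F^{2}}{2 F}$)
$W = \frac{11}{2}$ ($W = 10 + \left(\frac{1}{2} - 5\right) = 10 - \frac{9}{2} = \frac{11}{2} \approx 5.5$)
$\left(-1\right) 9 d{\left(1 \right)} W = \left(-1\right) 9 \cdot 3 \cdot \frac{11}{2} = \left(-9\right) 3 \cdot \frac{11}{2} = \left(-27\right) \frac{11}{2} = - \frac{297}{2}$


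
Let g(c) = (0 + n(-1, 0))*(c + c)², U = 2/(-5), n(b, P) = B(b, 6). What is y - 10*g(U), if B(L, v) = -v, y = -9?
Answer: 147/5 ≈ 29.400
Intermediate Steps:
n(b, P) = -6 (n(b, P) = -1*6 = -6)
U = -⅖ (U = 2*(-⅕) = -⅖ ≈ -0.40000)
g(c) = -24*c² (g(c) = (0 - 6)*(c + c)² = -6*4*c² = -24*c²)
y - 10*g(U) = -9 - (-240)*(-⅖)² = -9 - (-240)*4/25 = -9 - 10*(-96/25) = -9 + 192/5 = 147/5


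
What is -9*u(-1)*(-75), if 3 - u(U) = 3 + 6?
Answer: -4050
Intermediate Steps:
u(U) = -6 (u(U) = 3 - (3 + 6) = 3 - 1*9 = 3 - 9 = -6)
-9*u(-1)*(-75) = -9*(-6)*(-75) = 54*(-75) = -4050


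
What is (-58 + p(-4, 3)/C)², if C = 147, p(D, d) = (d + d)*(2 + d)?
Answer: 8020224/2401 ≈ 3340.4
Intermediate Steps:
p(D, d) = 2*d*(2 + d) (p(D, d) = (2*d)*(2 + d) = 2*d*(2 + d))
(-58 + p(-4, 3)/C)² = (-58 + (2*3*(2 + 3))/147)² = (-58 + (2*3*5)*(1/147))² = (-58 + 30*(1/147))² = (-58 + 10/49)² = (-2832/49)² = 8020224/2401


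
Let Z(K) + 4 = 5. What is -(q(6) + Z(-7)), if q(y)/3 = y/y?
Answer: -4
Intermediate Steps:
q(y) = 3 (q(y) = 3*(y/y) = 3*1 = 3)
Z(K) = 1 (Z(K) = -4 + 5 = 1)
-(q(6) + Z(-7)) = -(3 + 1) = -1*4 = -4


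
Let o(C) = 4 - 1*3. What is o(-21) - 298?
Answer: -297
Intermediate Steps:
o(C) = 1 (o(C) = 4 - 3 = 1)
o(-21) - 298 = 1 - 298 = -297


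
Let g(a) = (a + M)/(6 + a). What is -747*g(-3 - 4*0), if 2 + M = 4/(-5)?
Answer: 7221/5 ≈ 1444.2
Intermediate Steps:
M = -14/5 (M = -2 + 4/(-5) = -2 + 4*(-1/5) = -2 - 4/5 = -14/5 ≈ -2.8000)
g(a) = (-14/5 + a)/(6 + a) (g(a) = (a - 14/5)/(6 + a) = (-14/5 + a)/(6 + a))
-747*g(-3 - 4*0) = -747*(-14/5 + (-3 - 4*0))/(6 + (-3 - 4*0)) = -747*(-14/5 + (-3 + 0))/(6 + (-3 + 0)) = -747*(-14/5 - 3)/(6 - 3) = -747*(-29)/(3*5) = -249*(-29)/5 = -747*(-29/15) = 7221/5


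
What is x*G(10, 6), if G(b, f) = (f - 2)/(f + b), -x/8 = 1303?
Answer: -2606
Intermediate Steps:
x = -10424 (x = -8*1303 = -10424)
G(b, f) = (-2 + f)/(b + f)
x*G(10, 6) = -10424*(-2 + 6)/(10 + 6) = -10424*4/16 = -1303*4/2 = -10424*¼ = -2606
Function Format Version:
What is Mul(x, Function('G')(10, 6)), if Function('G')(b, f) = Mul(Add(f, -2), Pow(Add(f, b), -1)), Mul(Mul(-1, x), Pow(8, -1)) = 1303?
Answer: -2606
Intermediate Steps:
x = -10424 (x = Mul(-8, 1303) = -10424)
Function('G')(b, f) = Mul(Pow(Add(b, f), -1), Add(-2, f)) (Function('G')(b, f) = Mul(Add(-2, f), Pow(Add(b, f), -1)) = Mul(Pow(Add(b, f), -1), Add(-2, f)))
Mul(x, Function('G')(10, 6)) = Mul(-10424, Mul(Pow(Add(10, 6), -1), Add(-2, 6))) = Mul(-10424, Mul(Pow(16, -1), 4)) = Mul(-10424, Mul(Rational(1, 16), 4)) = Mul(-10424, Rational(1, 4)) = -2606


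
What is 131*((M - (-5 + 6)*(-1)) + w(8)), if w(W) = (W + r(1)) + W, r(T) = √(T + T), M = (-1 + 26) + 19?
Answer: 7991 + 131*√2 ≈ 8176.3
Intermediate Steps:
M = 44 (M = 25 + 19 = 44)
r(T) = √2*√T (r(T) = √(2*T) = √2*√T)
w(W) = √2 + 2*W (w(W) = (W + √2*√1) + W = (W + √2*1) + W = (W + √2) + W = √2 + 2*W)
131*((M - (-5 + 6)*(-1)) + w(8)) = 131*((44 - (-5 + 6)*(-1)) + (√2 + 2*8)) = 131*((44 - (-1)) + (√2 + 16)) = 131*((44 - 1*(-1)) + (16 + √2)) = 131*((44 + 1) + (16 + √2)) = 131*(45 + (16 + √2)) = 131*(61 + √2) = 7991 + 131*√2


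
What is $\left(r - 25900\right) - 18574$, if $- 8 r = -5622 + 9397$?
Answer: $- \frac{359567}{8} \approx -44946.0$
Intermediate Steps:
$r = - \frac{3775}{8}$ ($r = - \frac{-5622 + 9397}{8} = \left(- \frac{1}{8}\right) 3775 = - \frac{3775}{8} \approx -471.88$)
$\left(r - 25900\right) - 18574 = \left(- \frac{3775}{8} - 25900\right) - 18574 = - \frac{210975}{8} - 18574 = - \frac{359567}{8}$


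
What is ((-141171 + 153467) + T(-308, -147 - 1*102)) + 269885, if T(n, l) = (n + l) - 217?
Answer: 281407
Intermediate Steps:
T(n, l) = -217 + l + n (T(n, l) = (l + n) - 217 = -217 + l + n)
((-141171 + 153467) + T(-308, -147 - 1*102)) + 269885 = ((-141171 + 153467) + (-217 + (-147 - 1*102) - 308)) + 269885 = (12296 + (-217 + (-147 - 102) - 308)) + 269885 = (12296 + (-217 - 249 - 308)) + 269885 = (12296 - 774) + 269885 = 11522 + 269885 = 281407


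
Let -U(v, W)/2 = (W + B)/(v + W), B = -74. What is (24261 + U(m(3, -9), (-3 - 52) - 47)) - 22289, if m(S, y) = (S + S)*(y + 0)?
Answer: 76820/39 ≈ 1969.7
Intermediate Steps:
m(S, y) = 2*S*y (m(S, y) = (2*S)*y = 2*S*y)
U(v, W) = -2*(-74 + W)/(W + v) (U(v, W) = -2*(W - 74)/(v + W) = -2*(-74 + W)/(W + v))
(24261 + U(m(3, -9), (-3 - 52) - 47)) - 22289 = (24261 + 2*(74 - ((-3 - 52) - 47))/(((-3 - 52) - 47) + 2*3*(-9))) - 22289 = (24261 + 2*(74 - (-55 - 47))/((-55 - 47) - 54)) - 22289 = (24261 + 2*(74 - 1*(-102))/(-102 - 54)) - 22289 = (24261 + 2*(74 + 102)/(-156)) - 22289 = (24261 + 2*(-1/156)*176) - 22289 = (24261 - 88/39) - 22289 = 946091/39 - 22289 = 76820/39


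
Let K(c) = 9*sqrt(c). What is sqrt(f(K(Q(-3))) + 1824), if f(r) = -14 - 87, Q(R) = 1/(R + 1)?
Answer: sqrt(1723) ≈ 41.509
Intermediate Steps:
Q(R) = 1/(1 + R)
f(r) = -101
sqrt(f(K(Q(-3))) + 1824) = sqrt(-101 + 1824) = sqrt(1723)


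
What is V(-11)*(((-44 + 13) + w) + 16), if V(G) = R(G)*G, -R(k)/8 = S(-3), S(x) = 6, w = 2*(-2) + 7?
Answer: -6336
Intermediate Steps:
w = 3 (w = -4 + 7 = 3)
R(k) = -48 (R(k) = -8*6 = -48)
V(G) = -48*G
V(-11)*(((-44 + 13) + w) + 16) = (-48*(-11))*(((-44 + 13) + 3) + 16) = 528*((-31 + 3) + 16) = 528*(-28 + 16) = 528*(-12) = -6336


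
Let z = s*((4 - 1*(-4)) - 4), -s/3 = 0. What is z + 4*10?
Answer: 40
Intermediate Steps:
s = 0 (s = -3*0 = 0)
z = 0 (z = 0*((4 - 1*(-4)) - 4) = 0*((4 + 4) - 4) = 0*(8 - 4) = 0*4 = 0)
z + 4*10 = 0 + 4*10 = 0 + 40 = 40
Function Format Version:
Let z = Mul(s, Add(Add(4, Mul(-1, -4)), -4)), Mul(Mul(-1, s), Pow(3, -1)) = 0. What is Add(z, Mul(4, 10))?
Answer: 40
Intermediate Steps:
s = 0 (s = Mul(-3, 0) = 0)
z = 0 (z = Mul(0, Add(Add(4, Mul(-1, -4)), -4)) = Mul(0, Add(Add(4, 4), -4)) = Mul(0, Add(8, -4)) = Mul(0, 4) = 0)
Add(z, Mul(4, 10)) = Add(0, Mul(4, 10)) = Add(0, 40) = 40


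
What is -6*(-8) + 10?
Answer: 58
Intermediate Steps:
-6*(-8) + 10 = 48 + 10 = 58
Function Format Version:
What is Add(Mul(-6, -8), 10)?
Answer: 58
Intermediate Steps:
Add(Mul(-6, -8), 10) = Add(48, 10) = 58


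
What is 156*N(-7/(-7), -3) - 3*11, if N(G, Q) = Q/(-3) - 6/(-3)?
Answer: 435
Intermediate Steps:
N(G, Q) = 2 - Q/3 (N(G, Q) = Q*(-⅓) - 6*(-⅓) = -Q/3 + 2 = 2 - Q/3)
156*N(-7/(-7), -3) - 3*11 = 156*(2 - ⅓*(-3)) - 3*11 = 156*(2 + 1) - 33 = 156*3 - 33 = 468 - 33 = 435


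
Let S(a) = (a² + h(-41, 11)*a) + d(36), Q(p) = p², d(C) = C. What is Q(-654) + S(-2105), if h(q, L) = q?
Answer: 4945082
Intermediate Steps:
S(a) = 36 + a² - 41*a (S(a) = (a² - 41*a) + 36 = 36 + a² - 41*a)
Q(-654) + S(-2105) = (-654)² + (36 + (-2105)² - 41*(-2105)) = 427716 + (36 + 4431025 + 86305) = 427716 + 4517366 = 4945082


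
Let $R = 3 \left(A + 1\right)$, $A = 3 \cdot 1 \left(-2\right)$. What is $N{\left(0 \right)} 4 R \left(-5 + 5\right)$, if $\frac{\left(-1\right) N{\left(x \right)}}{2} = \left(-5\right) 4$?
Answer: $0$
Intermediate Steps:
$N{\left(x \right)} = 40$ ($N{\left(x \right)} = - 2 \left(\left(-5\right) 4\right) = \left(-2\right) \left(-20\right) = 40$)
$A = -6$ ($A = 3 \left(-2\right) = -6$)
$R = -15$ ($R = 3 \left(-6 + 1\right) = 3 \left(-5\right) = -15$)
$N{\left(0 \right)} 4 R \left(-5 + 5\right) = 40 \cdot 4 \left(- 15 \left(-5 + 5\right)\right) = 160 \left(\left(-15\right) 0\right) = 160 \cdot 0 = 0$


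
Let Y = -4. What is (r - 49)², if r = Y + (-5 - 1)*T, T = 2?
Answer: 4225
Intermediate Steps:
r = -16 (r = -4 + (-5 - 1)*2 = -4 - 6*2 = -4 - 12 = -16)
(r - 49)² = (-16 - 49)² = (-65)² = 4225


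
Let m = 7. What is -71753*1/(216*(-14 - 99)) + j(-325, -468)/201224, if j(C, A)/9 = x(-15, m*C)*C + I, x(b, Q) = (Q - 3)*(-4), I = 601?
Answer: -19873944133/153483606 ≈ -129.49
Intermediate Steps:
x(b, Q) = 12 - 4*Q (x(b, Q) = (-3 + Q)*(-4) = 12 - 4*Q)
j(C, A) = 5409 + 9*C*(12 - 28*C) (j(C, A) = 9*((12 - 28*C)*C + 601) = 9*(C*(12 - 28*C) + 601) = 9*(601 + C*(12 - 28*C)) = 5409 + 9*C*(12 - 28*C))
-71753*1/(216*(-14 - 99)) + j(-325, -468)/201224 = -71753*1/(216*(-14 - 99)) + (5409 - 252*(-325)² + 108*(-325))/201224 = -71753/((-113*216)) + (5409 - 252*105625 - 35100)*(1/201224) = -71753/(-24408) + (5409 - 26617500 - 35100)*(1/201224) = -71753*(-1/24408) - 26647191*1/201224 = 71753/24408 - 26647191/201224 = -19873944133/153483606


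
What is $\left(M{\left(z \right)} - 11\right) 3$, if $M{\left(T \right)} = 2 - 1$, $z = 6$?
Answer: $-30$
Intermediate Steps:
$M{\left(T \right)} = 1$ ($M{\left(T \right)} = 2 - 1 = 1$)
$\left(M{\left(z \right)} - 11\right) 3 = \left(1 - 11\right) 3 = \left(-10\right) 3 = -30$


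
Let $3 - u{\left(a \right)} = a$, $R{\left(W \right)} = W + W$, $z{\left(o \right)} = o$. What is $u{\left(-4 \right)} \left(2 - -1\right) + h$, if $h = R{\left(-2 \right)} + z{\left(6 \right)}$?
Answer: $23$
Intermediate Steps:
$R{\left(W \right)} = 2 W$
$u{\left(a \right)} = 3 - a$
$h = 2$ ($h = 2 \left(-2\right) + 6 = -4 + 6 = 2$)
$u{\left(-4 \right)} \left(2 - -1\right) + h = \left(3 - -4\right) \left(2 - -1\right) + 2 = \left(3 + 4\right) \left(2 + 1\right) + 2 = 7 \cdot 3 + 2 = 21 + 2 = 23$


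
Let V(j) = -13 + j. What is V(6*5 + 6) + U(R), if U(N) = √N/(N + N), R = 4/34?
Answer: 23 + √34/4 ≈ 24.458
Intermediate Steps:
R = 2/17 (R = 4*(1/34) = 2/17 ≈ 0.11765)
U(N) = 1/(2*√N) (U(N) = √N/((2*N)) = (1/(2*N))*√N = 1/(2*√N))
V(6*5 + 6) + U(R) = (-13 + (6*5 + 6)) + 1/(2*√(2/17)) = (-13 + (30 + 6)) + (√34/2)/2 = (-13 + 36) + √34/4 = 23 + √34/4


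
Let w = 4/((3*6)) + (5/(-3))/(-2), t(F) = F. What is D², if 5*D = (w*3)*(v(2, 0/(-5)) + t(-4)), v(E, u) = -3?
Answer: 17689/900 ≈ 19.654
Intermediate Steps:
w = 19/18 (w = 4/18 + (5*(-⅓))*(-½) = 4*(1/18) - 5/3*(-½) = 2/9 + ⅚ = 19/18 ≈ 1.0556)
D = -133/30 (D = (((19/18)*3)*(-3 - 4))/5 = ((19/6)*(-7))/5 = (⅕)*(-133/6) = -133/30 ≈ -4.4333)
D² = (-133/30)² = 17689/900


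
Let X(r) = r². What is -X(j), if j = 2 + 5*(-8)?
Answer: -1444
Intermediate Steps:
j = -38 (j = 2 - 40 = -38)
-X(j) = -1*(-38)² = -1*1444 = -1444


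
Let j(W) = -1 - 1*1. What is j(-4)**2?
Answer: 4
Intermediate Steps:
j(W) = -2 (j(W) = -1 - 1 = -2)
j(-4)**2 = (-2)**2 = 4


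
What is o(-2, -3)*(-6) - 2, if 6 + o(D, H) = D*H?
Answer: -2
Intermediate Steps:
o(D, H) = -6 + D*H
o(-2, -3)*(-6) - 2 = (-6 - 2*(-3))*(-6) - 2 = (-6 + 6)*(-6) - 2 = 0*(-6) - 2 = 0 - 2 = -2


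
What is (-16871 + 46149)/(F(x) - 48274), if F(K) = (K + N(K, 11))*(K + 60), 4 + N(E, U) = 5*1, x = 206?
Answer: 14639/3394 ≈ 4.3132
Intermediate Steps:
N(E, U) = 1 (N(E, U) = -4 + 5*1 = -4 + 5 = 1)
F(K) = (1 + K)*(60 + K) (F(K) = (K + 1)*(K + 60) = (1 + K)*(60 + K))
(-16871 + 46149)/(F(x) - 48274) = (-16871 + 46149)/((60 + 206² + 61*206) - 48274) = 29278/((60 + 42436 + 12566) - 48274) = 29278/(55062 - 48274) = 29278/6788 = 29278*(1/6788) = 14639/3394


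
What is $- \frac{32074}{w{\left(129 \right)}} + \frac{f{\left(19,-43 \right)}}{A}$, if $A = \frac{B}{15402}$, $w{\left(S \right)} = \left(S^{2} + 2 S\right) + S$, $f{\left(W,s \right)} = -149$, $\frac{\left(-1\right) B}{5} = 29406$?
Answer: $\frac{2863473577}{208635570} \approx 13.725$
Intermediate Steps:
$B = -147030$ ($B = \left(-5\right) 29406 = -147030$)
$w{\left(S \right)} = S^{2} + 3 S$
$A = - \frac{24505}{2567}$ ($A = - \frac{147030}{15402} = \left(-147030\right) \frac{1}{15402} = - \frac{24505}{2567} \approx -9.5462$)
$- \frac{32074}{w{\left(129 \right)}} + \frac{f{\left(19,-43 \right)}}{A} = - \frac{32074}{129 \left(3 + 129\right)} - \frac{149}{- \frac{24505}{2567}} = - \frac{32074}{129 \cdot 132} - - \frac{382483}{24505} = - \frac{32074}{17028} + \frac{382483}{24505} = \left(-32074\right) \frac{1}{17028} + \frac{382483}{24505} = - \frac{16037}{8514} + \frac{382483}{24505} = \frac{2863473577}{208635570}$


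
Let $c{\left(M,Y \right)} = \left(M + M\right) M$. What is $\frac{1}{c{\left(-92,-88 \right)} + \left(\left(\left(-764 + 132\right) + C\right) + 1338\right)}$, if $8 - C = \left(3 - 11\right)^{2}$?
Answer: $\frac{1}{17578} \approx 5.6889 \cdot 10^{-5}$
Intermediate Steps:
$c{\left(M,Y \right)} = 2 M^{2}$ ($c{\left(M,Y \right)} = 2 M M = 2 M^{2}$)
$C = -56$ ($C = 8 - \left(3 - 11\right)^{2} = 8 - \left(-8\right)^{2} = 8 - 64 = -56$)
$\frac{1}{c{\left(-92,-88 \right)} + \left(\left(\left(-764 + 132\right) + C\right) + 1338\right)} = \frac{1}{2 \left(-92\right)^{2} + \left(\left(\left(-764 + 132\right) - 56\right) + 1338\right)} = \frac{1}{2 \cdot 8464 + \left(\left(-632 - 56\right) + 1338\right)} = \frac{1}{16928 + \left(-688 + 1338\right)} = \frac{1}{16928 + 650} = \frac{1}{17578}$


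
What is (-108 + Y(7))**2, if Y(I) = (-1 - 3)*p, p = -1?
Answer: 10816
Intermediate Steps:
Y(I) = 4 (Y(I) = (-1 - 3)*(-1) = -4*(-1) = 4)
(-108 + Y(7))**2 = (-108 + 4)**2 = (-104)**2 = 10816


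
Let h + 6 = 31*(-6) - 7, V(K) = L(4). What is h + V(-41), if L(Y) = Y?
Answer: -195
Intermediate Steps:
V(K) = 4
h = -199 (h = -6 + (31*(-6) - 7) = -6 + (-186 - 7) = -6 - 193 = -199)
h + V(-41) = -199 + 4 = -195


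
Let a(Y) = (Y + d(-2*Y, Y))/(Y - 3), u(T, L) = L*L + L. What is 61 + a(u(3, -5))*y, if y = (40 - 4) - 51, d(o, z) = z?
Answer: 437/17 ≈ 25.706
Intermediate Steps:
y = -15 (y = 36 - 51 = -15)
u(T, L) = L + L² (u(T, L) = L² + L = L + L²)
a(Y) = 2*Y/(-3 + Y) (a(Y) = (Y + Y)/(Y - 3) = (2*Y)/(-3 + Y) = 2*Y/(-3 + Y))
61 + a(u(3, -5))*y = 61 + (2*(-5*(1 - 5))/(-3 - 5*(1 - 5)))*(-15) = 61 + (2*(-5*(-4))/(-3 - 5*(-4)))*(-15) = 61 + (2*20/(-3 + 20))*(-15) = 61 + (2*20/17)*(-15) = 61 + (2*20*(1/17))*(-15) = 61 + (40/17)*(-15) = 61 - 600/17 = 437/17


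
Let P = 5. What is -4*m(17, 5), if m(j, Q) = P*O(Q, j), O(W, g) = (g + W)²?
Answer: -9680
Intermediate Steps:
O(W, g) = (W + g)²
m(j, Q) = 5*(Q + j)²
-4*m(17, 5) = -20*(5 + 17)² = -20*22² = -20*484 = -4*2420 = -9680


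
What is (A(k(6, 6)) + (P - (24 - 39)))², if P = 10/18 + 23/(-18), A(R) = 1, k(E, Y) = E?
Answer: 75625/324 ≈ 233.41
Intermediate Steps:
P = -13/18 (P = 10*(1/18) + 23*(-1/18) = 5/9 - 23/18 = -13/18 ≈ -0.72222)
(A(k(6, 6)) + (P - (24 - 39)))² = (1 + (-13/18 - (24 - 39)))² = (1 + (-13/18 - 1*(-15)))² = (1 + (-13/18 + 15))² = (1 + 257/18)² = (275/18)² = 75625/324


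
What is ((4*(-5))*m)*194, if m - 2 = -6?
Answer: 15520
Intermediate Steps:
m = -4 (m = 2 - 6 = -4)
((4*(-5))*m)*194 = ((4*(-5))*(-4))*194 = -20*(-4)*194 = 80*194 = 15520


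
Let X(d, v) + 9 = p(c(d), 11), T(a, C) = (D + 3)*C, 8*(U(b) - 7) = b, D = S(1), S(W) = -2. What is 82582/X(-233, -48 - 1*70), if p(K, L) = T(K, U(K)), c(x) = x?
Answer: -660656/249 ≈ -2653.2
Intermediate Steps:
D = -2
U(b) = 7 + b/8
T(a, C) = C (T(a, C) = (-2 + 3)*C = 1*C = C)
p(K, L) = 7 + K/8
X(d, v) = -2 + d/8 (X(d, v) = -9 + (7 + d/8) = -2 + d/8)
82582/X(-233, -48 - 1*70) = 82582/(-2 + (1/8)*(-233)) = 82582/(-2 - 233/8) = 82582/(-249/8) = 82582*(-8/249) = -660656/249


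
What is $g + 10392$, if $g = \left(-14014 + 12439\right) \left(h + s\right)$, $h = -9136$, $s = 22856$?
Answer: $-21598608$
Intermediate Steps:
$g = -21609000$ ($g = \left(-14014 + 12439\right) \left(-9136 + 22856\right) = \left(-1575\right) 13720 = -21609000$)
$g + 10392 = -21609000 + 10392 = -21598608$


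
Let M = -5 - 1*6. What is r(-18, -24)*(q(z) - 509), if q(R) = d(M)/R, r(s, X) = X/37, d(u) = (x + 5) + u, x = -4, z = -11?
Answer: 134136/407 ≈ 329.57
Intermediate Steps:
M = -11 (M = -5 - 6 = -11)
d(u) = 1 + u (d(u) = (-4 + 5) + u = 1 + u)
r(s, X) = X/37 (r(s, X) = X*(1/37) = X/37)
q(R) = -10/R (q(R) = (1 - 11)/R = -10/R)
r(-18, -24)*(q(z) - 509) = ((1/37)*(-24))*(-10/(-11) - 509) = -24*(-10*(-1/11) - 509)/37 = -24*(10/11 - 509)/37 = -24/37*(-5589/11) = 134136/407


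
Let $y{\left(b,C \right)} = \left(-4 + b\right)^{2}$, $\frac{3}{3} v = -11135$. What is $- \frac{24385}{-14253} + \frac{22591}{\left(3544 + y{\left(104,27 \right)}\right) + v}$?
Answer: $\frac{126910996}{11445159} \approx 11.089$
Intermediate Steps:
$v = -11135$
$- \frac{24385}{-14253} + \frac{22591}{\left(3544 + y{\left(104,27 \right)}\right) + v} = - \frac{24385}{-14253} + \frac{22591}{\left(3544 + \left(-4 + 104\right)^{2}\right) - 11135} = \left(-24385\right) \left(- \frac{1}{14253}\right) + \frac{22591}{\left(3544 + 100^{2}\right) - 11135} = \frac{24385}{14253} + \frac{22591}{\left(3544 + 10000\right) - 11135} = \frac{24385}{14253} + \frac{22591}{13544 - 11135} = \frac{24385}{14253} + \frac{22591}{2409} = \frac{126910996}{11445159}$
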